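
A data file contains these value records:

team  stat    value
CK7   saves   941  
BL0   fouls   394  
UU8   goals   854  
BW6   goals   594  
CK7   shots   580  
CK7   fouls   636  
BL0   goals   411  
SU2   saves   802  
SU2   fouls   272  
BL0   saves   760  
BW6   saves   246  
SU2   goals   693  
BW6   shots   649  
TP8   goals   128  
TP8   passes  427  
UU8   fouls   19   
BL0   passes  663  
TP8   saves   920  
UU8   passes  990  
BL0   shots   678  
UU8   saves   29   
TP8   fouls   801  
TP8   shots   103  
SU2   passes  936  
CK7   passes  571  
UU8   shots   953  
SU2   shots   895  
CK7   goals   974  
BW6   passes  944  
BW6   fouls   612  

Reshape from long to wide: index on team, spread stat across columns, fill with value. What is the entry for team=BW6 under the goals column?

Wide layout: rows indexed by team, columns are the 5 distinct stat values (saves, fouls, goals, shots, passes).
Cell (team=BW6, stat=goals) draws from the long row where team=BW6 and stat=goals, which has value=594.

594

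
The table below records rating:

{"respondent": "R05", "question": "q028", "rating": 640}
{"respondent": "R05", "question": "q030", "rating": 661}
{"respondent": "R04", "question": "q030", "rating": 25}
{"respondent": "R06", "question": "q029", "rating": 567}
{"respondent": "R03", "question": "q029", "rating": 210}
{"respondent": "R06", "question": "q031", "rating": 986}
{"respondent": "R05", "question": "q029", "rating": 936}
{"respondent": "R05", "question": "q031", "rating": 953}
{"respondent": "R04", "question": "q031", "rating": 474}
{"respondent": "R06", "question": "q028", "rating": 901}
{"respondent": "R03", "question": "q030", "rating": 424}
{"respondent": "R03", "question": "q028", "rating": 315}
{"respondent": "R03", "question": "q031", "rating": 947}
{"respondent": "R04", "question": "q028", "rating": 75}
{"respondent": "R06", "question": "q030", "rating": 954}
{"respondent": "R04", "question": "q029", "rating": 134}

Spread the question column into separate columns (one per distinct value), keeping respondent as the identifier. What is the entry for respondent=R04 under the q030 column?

25

Wide layout: rows indexed by respondent, columns are the 4 distinct question values (q028, q030, q029, q031).
Cell (respondent=R04, question=q030) draws from the long row where respondent=R04 and question=q030, which has rating=25.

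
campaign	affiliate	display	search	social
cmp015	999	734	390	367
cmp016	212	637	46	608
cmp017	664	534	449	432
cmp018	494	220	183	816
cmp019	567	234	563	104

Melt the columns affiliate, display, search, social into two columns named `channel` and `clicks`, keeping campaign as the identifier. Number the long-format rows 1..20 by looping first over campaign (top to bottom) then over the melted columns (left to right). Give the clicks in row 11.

20 rows total (5 × 4). Row 11: index ⌊(11-1)/4⌋ = 2 into campaign → cmp017; (11-1) mod 4 = 2 into the melted columns → search.
So row 11 is (cmp017, search, 449); clicks = 449.

449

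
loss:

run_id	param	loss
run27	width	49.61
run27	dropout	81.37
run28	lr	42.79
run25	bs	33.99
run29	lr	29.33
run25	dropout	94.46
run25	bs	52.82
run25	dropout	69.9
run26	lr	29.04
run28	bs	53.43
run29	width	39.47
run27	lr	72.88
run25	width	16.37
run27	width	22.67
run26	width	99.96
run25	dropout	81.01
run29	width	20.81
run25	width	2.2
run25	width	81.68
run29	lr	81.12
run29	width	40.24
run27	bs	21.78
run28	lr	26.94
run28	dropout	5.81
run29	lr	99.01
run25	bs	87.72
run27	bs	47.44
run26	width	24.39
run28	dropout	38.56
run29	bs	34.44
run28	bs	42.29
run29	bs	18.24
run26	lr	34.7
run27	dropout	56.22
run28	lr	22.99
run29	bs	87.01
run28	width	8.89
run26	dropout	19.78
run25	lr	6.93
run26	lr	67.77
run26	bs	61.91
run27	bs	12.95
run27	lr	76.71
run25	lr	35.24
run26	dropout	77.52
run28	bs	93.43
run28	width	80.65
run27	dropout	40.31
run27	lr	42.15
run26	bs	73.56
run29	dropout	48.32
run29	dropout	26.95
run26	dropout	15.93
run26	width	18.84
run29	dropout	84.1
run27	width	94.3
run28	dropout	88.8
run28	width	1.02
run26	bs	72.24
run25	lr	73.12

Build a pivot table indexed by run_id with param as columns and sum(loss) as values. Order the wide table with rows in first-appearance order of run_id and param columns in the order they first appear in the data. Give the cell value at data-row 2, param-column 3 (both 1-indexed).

With rows in first-appearance order of run_id, row 2 is run_id=run28. param columns in first-appearance order: width, dropout, lr, bs; column 3 is lr.
Long rows with run_id=run28, param=lr: 42.79 + 26.94 + 22.99 = 92.72.

92.72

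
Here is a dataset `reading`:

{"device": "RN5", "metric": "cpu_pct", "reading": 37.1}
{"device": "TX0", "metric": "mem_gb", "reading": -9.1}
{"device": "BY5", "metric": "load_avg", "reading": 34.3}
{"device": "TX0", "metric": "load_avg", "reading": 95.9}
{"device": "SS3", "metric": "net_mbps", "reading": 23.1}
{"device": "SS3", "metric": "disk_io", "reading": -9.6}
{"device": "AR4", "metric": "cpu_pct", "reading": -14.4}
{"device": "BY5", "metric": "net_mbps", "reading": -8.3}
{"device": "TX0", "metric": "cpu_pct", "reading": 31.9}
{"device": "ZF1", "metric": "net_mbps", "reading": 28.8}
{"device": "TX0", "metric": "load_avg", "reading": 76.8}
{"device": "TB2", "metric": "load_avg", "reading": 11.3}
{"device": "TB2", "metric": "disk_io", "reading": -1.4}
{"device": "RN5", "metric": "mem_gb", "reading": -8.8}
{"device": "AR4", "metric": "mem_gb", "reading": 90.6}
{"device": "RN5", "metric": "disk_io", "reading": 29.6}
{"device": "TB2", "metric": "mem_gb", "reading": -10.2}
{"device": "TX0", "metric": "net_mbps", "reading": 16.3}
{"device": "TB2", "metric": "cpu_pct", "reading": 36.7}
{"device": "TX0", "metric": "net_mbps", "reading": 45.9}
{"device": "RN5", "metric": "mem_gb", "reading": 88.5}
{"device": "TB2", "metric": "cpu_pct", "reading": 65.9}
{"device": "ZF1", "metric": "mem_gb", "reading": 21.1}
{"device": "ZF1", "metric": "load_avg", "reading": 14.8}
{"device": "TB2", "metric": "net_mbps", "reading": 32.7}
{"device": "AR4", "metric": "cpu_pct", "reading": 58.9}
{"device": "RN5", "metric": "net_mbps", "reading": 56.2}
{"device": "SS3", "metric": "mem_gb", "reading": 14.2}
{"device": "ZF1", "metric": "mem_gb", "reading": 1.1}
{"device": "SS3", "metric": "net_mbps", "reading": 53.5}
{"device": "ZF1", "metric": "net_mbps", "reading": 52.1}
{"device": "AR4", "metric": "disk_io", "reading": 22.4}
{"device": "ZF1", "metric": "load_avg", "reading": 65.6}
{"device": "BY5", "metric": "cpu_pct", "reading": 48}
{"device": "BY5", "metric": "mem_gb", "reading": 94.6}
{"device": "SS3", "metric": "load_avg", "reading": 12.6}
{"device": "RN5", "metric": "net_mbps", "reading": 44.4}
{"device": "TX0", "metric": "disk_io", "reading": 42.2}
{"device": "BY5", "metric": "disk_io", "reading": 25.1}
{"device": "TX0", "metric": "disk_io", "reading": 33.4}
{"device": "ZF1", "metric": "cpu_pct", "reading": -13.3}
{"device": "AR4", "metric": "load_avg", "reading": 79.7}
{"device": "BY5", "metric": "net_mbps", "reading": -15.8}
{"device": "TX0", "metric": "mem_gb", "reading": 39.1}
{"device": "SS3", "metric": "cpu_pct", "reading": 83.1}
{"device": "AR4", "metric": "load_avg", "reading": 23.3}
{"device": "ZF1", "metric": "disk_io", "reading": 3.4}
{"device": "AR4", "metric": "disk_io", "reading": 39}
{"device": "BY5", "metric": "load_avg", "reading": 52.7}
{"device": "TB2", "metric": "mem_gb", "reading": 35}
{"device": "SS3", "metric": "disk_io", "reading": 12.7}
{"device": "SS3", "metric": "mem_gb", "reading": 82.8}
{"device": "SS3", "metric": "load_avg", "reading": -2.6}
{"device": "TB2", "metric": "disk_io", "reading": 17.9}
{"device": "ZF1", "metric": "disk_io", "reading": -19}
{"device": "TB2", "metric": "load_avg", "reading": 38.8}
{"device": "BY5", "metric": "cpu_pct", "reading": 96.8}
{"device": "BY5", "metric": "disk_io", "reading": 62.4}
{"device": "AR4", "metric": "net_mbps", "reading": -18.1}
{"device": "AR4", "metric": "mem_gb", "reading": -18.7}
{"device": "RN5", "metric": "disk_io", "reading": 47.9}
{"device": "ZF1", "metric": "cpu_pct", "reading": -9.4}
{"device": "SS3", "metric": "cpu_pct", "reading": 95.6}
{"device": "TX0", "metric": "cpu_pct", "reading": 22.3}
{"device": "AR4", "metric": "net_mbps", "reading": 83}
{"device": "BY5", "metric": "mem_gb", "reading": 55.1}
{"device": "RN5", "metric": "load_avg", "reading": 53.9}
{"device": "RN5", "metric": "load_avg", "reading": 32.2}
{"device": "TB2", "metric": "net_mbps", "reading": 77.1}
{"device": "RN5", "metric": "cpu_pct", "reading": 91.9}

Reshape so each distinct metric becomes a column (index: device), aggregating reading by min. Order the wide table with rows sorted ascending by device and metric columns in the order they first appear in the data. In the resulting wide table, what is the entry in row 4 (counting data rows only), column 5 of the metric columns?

With rows sorted ascending by device, row 4 is device=SS3. metric columns in first-appearance order: cpu_pct, mem_gb, load_avg, net_mbps, disk_io; column 5 is disk_io.
Long rows with device=SS3, metric=disk_io: min(-9.6, 12.7) = -9.6.

-9.6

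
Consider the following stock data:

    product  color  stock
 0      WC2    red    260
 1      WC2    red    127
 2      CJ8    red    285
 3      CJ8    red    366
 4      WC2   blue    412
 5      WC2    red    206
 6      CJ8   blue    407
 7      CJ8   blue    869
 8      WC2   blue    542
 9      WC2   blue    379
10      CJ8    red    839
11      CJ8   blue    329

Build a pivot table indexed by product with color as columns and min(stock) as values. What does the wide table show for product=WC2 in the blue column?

379

Rows with product=WC2 and color=blue: stock values are 412, 542, 379.
min(412, 542, 379) = 379.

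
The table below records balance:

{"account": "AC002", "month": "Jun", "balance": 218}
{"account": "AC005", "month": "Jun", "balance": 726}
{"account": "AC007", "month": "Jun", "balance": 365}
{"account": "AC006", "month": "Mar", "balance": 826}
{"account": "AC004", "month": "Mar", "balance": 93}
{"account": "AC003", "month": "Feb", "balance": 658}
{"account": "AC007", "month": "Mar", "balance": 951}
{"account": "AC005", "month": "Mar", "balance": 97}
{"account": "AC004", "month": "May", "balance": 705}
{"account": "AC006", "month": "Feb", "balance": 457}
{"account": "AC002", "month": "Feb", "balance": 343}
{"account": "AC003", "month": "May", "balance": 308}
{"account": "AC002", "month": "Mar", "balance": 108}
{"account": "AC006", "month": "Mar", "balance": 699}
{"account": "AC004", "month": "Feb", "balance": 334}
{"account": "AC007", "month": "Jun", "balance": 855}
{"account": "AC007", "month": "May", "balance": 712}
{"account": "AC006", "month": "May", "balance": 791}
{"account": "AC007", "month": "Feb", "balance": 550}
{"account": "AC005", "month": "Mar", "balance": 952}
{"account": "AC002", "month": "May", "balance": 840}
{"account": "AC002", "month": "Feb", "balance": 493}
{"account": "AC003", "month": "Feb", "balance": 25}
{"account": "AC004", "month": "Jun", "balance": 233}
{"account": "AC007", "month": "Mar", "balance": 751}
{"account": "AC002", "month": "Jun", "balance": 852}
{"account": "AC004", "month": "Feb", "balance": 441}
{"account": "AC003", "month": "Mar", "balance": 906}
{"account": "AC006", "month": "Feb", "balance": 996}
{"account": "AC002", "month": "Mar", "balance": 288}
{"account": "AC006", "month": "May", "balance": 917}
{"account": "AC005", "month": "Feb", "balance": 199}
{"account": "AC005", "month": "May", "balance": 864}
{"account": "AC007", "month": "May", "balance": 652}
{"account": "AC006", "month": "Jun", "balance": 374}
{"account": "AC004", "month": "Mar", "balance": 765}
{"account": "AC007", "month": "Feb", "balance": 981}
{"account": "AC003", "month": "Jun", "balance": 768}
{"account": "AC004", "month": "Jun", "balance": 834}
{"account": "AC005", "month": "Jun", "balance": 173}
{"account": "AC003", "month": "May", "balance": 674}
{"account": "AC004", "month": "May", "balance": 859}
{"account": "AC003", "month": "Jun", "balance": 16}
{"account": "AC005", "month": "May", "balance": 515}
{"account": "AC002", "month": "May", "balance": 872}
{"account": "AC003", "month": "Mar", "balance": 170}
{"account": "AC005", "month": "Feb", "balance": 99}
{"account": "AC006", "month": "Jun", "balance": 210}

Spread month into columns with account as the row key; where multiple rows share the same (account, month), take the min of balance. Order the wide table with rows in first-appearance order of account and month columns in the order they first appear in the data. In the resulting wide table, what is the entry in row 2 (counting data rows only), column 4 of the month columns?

515

With rows in first-appearance order of account, row 2 is account=AC005. month columns in first-appearance order: Jun, Mar, Feb, May; column 4 is May.
Long rows with account=AC005, month=May: min(864, 515) = 515.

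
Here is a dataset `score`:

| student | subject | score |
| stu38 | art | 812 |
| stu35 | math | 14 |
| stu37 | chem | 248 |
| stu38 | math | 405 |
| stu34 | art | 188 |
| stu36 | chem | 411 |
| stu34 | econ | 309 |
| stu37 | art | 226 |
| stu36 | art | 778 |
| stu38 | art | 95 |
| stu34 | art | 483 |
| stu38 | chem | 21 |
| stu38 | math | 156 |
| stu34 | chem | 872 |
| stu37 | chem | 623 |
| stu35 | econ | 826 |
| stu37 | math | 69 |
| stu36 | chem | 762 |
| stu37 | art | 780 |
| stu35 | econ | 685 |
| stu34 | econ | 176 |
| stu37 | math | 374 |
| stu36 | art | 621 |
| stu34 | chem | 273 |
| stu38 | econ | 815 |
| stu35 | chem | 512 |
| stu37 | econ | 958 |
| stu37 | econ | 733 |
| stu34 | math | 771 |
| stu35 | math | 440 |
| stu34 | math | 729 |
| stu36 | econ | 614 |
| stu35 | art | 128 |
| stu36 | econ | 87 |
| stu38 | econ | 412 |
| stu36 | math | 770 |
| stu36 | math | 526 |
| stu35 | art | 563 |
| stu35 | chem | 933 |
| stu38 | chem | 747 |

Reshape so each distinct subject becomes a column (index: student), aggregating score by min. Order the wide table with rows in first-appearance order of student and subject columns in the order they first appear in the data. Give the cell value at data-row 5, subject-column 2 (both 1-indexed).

With rows in first-appearance order of student, row 5 is student=stu36. subject columns in first-appearance order: art, math, chem, econ; column 2 is math.
Long rows with student=stu36, subject=math: min(770, 526) = 526.

526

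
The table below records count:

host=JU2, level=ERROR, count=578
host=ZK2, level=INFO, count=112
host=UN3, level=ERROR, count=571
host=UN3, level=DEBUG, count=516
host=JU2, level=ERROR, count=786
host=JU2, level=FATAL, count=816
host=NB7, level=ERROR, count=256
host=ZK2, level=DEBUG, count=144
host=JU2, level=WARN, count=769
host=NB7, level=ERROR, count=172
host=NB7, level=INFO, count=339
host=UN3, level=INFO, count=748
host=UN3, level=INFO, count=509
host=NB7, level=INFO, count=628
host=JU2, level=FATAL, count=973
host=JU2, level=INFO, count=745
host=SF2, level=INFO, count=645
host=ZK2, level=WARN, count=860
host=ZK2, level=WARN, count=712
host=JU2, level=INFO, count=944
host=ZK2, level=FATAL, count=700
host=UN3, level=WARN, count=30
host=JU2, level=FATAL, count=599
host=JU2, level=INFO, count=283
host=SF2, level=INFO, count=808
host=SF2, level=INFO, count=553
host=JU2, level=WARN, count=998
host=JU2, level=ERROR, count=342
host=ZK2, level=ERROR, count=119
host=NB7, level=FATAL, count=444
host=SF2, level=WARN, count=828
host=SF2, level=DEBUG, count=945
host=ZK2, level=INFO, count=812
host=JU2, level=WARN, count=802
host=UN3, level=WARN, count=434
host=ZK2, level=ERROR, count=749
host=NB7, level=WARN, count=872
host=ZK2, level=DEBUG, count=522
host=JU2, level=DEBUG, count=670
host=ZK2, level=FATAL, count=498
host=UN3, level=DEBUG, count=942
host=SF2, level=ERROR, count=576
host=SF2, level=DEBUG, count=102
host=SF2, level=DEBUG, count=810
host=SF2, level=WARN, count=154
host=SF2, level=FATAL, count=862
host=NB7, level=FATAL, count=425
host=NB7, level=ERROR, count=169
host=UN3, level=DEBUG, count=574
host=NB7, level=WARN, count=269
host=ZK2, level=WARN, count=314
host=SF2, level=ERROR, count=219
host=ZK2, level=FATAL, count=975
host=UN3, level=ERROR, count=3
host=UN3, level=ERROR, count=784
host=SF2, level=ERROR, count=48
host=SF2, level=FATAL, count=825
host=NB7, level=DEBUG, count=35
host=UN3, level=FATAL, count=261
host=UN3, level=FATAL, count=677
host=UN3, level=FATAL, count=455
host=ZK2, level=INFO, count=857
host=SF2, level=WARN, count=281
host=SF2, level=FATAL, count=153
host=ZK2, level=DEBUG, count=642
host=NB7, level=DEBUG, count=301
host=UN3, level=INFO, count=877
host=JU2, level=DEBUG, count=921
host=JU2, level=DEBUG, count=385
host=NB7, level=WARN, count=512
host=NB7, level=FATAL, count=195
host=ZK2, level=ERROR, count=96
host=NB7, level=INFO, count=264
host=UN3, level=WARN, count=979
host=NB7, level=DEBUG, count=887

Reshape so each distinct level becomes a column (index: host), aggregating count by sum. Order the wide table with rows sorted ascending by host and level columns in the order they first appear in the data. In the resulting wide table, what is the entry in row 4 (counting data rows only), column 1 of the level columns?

1358

With rows sorted ascending by host, row 4 is host=UN3. level columns in first-appearance order: ERROR, INFO, DEBUG, FATAL, WARN; column 1 is ERROR.
Long rows with host=UN3, level=ERROR: 571 + 3 + 784 = 1358.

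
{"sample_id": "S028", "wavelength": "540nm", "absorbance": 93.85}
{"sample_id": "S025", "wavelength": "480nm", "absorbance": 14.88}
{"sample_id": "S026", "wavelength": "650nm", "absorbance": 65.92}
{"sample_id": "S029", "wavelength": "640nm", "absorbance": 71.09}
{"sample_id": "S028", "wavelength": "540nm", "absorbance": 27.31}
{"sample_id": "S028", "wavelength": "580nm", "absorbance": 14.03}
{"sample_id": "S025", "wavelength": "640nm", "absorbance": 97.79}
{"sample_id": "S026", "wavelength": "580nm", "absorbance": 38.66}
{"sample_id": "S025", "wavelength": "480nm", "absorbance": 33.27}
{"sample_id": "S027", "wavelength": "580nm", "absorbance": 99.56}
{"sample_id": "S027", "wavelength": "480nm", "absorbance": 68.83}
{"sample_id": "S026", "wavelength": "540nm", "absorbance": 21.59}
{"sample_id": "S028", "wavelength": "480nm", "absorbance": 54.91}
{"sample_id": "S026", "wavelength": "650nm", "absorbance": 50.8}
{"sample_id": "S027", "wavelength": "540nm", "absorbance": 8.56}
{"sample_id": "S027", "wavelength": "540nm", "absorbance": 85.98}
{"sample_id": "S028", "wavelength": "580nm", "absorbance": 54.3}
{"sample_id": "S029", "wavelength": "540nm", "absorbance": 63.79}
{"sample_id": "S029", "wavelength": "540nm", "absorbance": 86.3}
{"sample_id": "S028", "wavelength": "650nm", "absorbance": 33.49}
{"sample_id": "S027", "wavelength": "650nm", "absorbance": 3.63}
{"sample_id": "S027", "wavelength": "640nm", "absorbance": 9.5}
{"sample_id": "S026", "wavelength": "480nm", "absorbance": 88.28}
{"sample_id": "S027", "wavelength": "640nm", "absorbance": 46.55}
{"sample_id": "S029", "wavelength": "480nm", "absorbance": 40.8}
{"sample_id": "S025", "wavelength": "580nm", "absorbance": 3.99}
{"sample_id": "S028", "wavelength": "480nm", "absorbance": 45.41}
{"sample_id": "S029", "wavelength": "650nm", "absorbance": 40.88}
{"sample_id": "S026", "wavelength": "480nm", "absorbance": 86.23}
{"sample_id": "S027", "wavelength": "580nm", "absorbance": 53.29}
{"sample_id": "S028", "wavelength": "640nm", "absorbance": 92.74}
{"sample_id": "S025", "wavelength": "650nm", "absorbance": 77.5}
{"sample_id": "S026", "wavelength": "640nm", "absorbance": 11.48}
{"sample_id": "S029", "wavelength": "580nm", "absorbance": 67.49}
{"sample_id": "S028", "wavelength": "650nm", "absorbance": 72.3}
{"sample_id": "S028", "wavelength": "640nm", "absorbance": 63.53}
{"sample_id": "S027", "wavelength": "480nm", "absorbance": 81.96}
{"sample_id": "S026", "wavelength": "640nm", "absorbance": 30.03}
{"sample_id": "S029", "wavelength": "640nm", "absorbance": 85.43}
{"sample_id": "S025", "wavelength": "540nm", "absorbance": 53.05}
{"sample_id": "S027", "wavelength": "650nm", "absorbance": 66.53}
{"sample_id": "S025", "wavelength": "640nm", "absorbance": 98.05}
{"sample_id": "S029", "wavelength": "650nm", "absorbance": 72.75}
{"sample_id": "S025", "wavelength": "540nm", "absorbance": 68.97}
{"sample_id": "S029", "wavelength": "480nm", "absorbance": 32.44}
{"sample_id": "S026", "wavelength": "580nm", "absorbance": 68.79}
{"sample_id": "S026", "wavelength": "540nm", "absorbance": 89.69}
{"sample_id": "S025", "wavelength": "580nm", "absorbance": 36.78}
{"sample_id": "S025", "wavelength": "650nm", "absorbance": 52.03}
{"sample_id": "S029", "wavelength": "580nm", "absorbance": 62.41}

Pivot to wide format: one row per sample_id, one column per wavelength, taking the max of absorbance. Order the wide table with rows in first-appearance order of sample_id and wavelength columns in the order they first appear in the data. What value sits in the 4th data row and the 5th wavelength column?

67.49

With rows in first-appearance order of sample_id, row 4 is sample_id=S029. wavelength columns in first-appearance order: 540nm, 480nm, 650nm, 640nm, 580nm; column 5 is 580nm.
Long rows with sample_id=S029, wavelength=580nm: max(67.49, 62.41) = 67.49.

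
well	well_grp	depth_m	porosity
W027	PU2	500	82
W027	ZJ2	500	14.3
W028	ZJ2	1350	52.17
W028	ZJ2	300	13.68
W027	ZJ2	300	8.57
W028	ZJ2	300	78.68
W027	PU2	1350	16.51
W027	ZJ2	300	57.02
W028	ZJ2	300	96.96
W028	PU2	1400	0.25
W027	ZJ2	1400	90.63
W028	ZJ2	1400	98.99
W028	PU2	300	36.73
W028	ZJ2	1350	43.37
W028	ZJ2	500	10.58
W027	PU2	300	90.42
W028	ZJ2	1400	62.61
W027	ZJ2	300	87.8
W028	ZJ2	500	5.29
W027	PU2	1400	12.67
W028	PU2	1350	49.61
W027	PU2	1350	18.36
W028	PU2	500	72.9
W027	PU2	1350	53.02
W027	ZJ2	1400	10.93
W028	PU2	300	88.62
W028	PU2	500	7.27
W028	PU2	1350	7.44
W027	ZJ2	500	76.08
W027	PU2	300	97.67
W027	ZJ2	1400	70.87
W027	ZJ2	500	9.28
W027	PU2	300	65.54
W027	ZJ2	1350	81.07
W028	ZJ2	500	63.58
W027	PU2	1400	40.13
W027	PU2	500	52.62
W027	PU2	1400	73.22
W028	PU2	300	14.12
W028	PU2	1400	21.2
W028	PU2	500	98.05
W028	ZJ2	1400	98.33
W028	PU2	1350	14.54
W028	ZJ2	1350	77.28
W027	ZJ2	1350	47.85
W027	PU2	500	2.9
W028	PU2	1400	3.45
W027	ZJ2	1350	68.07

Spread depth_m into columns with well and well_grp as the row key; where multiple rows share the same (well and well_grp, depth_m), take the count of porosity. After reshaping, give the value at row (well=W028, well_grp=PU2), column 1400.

3

Rows with well=W028, well_grp=PU2 and depth_m=1400: porosity values are 0.25, 21.2, 3.45.
3 rows match — count = 3.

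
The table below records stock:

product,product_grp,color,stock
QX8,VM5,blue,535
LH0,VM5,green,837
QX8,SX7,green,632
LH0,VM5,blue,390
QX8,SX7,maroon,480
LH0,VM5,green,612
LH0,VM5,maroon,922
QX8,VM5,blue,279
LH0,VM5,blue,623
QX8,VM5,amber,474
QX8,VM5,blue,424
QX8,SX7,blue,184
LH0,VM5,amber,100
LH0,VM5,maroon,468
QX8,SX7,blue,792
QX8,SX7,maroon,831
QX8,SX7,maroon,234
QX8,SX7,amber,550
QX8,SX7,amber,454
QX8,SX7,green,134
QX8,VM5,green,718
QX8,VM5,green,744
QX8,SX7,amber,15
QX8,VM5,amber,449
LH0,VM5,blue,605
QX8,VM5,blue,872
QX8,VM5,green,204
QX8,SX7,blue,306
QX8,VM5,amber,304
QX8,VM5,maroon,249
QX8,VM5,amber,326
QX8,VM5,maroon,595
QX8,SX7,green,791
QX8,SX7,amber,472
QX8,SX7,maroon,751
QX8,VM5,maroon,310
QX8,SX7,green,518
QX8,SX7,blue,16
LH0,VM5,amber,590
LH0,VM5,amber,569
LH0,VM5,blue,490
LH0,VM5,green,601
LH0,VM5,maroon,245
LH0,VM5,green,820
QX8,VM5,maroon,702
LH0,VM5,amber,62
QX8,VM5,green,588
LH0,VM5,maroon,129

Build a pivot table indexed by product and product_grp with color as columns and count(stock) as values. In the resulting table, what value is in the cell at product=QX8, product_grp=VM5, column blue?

4

Rows with product=QX8, product_grp=VM5 and color=blue: stock values are 535, 279, 424, 872.
4 rows match — count = 4.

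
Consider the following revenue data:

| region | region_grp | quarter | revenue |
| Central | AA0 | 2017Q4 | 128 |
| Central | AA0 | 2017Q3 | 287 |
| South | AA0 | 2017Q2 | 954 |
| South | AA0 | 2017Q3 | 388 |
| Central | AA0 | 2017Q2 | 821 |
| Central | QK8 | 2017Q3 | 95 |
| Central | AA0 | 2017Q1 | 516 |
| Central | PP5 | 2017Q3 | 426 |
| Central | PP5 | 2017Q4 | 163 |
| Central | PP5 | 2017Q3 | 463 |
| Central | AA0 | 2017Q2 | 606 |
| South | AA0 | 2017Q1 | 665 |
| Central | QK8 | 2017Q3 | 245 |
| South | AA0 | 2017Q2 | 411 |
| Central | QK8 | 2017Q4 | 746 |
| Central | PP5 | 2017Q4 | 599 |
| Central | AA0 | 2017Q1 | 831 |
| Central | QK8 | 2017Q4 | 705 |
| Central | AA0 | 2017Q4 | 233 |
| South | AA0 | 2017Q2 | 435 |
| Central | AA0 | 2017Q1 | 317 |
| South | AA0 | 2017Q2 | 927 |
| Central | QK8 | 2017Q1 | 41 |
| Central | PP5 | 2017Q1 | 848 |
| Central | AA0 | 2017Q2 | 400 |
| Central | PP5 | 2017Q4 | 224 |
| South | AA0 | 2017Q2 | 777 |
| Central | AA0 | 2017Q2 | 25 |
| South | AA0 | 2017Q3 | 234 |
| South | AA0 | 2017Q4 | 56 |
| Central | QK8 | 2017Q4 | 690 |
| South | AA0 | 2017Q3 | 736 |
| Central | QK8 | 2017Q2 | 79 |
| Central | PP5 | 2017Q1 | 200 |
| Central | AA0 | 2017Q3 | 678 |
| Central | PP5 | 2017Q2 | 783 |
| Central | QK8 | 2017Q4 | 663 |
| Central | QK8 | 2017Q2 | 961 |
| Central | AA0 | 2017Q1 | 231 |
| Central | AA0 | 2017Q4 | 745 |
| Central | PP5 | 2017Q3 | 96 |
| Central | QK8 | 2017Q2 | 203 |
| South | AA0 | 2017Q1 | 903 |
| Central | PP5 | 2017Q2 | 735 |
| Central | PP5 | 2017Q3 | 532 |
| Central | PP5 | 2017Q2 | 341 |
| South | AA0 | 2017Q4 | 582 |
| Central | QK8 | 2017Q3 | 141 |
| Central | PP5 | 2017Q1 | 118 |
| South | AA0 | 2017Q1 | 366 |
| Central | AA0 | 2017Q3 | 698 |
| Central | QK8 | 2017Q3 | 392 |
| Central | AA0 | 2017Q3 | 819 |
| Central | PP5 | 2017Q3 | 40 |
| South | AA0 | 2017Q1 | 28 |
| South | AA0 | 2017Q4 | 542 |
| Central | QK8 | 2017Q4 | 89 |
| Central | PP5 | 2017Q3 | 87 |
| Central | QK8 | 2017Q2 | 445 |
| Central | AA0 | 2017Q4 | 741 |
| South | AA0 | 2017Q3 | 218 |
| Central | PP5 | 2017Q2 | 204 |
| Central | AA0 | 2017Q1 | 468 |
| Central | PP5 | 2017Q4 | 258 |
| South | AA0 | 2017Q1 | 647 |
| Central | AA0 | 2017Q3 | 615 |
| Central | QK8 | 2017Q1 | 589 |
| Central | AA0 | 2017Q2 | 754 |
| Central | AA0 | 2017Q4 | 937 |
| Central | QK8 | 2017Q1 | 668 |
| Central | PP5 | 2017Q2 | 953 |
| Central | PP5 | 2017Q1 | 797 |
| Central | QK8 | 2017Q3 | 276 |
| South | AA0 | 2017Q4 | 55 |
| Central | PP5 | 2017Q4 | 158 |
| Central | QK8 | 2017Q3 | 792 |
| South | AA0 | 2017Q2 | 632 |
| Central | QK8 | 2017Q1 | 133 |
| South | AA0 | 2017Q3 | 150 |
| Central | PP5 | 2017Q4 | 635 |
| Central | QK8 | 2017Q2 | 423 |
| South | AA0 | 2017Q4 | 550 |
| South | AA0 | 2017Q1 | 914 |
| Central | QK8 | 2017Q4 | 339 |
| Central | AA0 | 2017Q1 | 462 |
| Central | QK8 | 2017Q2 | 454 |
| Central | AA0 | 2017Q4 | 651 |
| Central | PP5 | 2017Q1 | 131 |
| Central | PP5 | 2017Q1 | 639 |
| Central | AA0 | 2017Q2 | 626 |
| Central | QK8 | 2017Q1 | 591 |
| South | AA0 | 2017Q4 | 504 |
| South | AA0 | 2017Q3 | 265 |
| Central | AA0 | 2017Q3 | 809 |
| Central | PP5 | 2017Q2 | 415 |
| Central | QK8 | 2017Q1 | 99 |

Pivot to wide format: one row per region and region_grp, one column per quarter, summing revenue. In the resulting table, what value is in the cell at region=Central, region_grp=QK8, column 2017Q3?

1941

Rows with region=Central, region_grp=QK8 and quarter=2017Q3: revenue values are 95, 245, 141, 392, 276, 792.
95 + 245 + 141 + 392 + 276 + 792 = 1941.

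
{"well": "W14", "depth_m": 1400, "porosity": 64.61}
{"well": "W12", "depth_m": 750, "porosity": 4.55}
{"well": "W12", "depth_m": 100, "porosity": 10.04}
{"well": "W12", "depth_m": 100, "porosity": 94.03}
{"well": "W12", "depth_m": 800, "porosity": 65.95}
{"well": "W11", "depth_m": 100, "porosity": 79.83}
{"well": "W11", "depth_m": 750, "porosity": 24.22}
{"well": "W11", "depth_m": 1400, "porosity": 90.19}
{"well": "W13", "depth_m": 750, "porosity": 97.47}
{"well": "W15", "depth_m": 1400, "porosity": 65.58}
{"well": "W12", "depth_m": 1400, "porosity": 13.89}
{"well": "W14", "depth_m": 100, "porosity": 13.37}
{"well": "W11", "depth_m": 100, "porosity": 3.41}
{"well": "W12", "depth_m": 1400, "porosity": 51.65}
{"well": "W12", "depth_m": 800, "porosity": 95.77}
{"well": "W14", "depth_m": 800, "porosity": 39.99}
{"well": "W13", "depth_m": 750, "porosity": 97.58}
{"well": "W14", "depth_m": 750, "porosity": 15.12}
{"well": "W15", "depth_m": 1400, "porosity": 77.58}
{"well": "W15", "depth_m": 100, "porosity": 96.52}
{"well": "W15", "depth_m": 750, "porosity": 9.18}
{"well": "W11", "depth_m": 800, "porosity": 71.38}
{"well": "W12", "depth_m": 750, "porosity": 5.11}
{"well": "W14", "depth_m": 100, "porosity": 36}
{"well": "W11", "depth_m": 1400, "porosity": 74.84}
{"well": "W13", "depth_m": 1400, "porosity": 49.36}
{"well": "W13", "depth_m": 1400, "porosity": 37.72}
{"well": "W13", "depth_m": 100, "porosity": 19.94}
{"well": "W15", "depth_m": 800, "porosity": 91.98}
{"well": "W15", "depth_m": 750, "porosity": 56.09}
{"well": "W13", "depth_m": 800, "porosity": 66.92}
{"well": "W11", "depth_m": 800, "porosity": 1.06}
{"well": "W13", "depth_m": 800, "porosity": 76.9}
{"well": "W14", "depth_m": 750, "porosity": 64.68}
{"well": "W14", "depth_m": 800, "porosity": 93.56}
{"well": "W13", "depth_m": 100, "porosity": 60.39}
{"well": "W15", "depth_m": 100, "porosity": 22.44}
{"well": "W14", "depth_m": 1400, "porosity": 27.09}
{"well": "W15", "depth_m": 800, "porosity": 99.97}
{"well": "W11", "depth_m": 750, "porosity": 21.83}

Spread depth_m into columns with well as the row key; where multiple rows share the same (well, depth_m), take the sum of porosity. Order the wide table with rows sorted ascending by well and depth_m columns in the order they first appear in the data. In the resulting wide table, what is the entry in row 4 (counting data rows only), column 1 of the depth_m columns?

91.70

With rows sorted ascending by well, row 4 is well=W14. depth_m columns in first-appearance order: 1400, 750, 100, 800; column 1 is 1400.
Long rows with well=W14, depth_m=1400: 64.61 + 27.09 = 91.70.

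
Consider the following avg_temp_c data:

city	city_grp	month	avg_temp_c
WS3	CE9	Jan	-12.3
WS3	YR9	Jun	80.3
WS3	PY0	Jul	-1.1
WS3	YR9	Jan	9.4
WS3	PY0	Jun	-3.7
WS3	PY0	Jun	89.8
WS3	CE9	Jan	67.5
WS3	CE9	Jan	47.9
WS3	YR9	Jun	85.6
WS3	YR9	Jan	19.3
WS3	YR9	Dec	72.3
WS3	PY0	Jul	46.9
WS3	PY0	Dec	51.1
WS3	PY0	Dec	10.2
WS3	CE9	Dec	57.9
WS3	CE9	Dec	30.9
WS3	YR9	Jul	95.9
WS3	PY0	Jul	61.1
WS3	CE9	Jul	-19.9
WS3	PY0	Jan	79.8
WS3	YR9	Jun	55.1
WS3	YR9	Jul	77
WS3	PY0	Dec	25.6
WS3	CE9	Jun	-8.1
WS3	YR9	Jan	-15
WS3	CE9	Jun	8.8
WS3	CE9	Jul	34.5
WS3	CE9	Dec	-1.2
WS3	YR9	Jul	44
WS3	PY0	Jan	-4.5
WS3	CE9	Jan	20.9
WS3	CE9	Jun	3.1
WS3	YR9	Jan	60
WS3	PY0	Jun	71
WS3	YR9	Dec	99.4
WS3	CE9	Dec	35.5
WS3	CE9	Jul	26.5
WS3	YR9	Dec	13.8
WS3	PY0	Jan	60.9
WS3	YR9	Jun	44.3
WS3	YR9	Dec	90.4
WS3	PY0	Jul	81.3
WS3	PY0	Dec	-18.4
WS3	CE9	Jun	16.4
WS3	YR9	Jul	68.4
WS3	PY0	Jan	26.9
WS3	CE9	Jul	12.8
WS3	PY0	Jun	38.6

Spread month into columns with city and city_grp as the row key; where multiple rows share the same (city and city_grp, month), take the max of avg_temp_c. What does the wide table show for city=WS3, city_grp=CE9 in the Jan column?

67.5

Rows with city=WS3, city_grp=CE9 and month=Jan: avg_temp_c values are -12.3, 67.5, 47.9, 20.9.
max(-12.3, 67.5, 47.9, 20.9) = 67.5.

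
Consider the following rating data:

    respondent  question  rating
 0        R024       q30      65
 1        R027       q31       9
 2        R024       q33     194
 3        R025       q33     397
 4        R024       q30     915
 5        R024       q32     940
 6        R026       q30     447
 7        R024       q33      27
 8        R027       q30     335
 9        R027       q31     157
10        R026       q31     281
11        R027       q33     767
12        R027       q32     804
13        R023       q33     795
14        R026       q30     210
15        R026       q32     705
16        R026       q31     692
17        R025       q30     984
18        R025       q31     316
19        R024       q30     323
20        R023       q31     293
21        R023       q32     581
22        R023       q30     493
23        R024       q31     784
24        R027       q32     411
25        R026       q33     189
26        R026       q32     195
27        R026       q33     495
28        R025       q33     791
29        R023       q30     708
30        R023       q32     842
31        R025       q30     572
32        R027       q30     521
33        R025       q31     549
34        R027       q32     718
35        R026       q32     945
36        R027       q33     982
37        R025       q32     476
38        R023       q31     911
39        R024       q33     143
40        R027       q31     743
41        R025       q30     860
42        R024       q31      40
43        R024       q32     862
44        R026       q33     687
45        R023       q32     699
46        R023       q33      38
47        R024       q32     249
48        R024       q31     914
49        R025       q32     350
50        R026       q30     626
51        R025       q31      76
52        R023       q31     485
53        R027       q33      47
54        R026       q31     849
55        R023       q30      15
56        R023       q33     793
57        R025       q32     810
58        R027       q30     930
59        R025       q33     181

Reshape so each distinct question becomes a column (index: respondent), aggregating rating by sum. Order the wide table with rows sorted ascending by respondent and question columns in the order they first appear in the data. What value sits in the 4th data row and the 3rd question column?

1371

With rows sorted ascending by respondent, row 4 is respondent=R026. question columns in first-appearance order: q30, q31, q33, q32; column 3 is q33.
Long rows with respondent=R026, question=q33: 189 + 495 + 687 = 1371.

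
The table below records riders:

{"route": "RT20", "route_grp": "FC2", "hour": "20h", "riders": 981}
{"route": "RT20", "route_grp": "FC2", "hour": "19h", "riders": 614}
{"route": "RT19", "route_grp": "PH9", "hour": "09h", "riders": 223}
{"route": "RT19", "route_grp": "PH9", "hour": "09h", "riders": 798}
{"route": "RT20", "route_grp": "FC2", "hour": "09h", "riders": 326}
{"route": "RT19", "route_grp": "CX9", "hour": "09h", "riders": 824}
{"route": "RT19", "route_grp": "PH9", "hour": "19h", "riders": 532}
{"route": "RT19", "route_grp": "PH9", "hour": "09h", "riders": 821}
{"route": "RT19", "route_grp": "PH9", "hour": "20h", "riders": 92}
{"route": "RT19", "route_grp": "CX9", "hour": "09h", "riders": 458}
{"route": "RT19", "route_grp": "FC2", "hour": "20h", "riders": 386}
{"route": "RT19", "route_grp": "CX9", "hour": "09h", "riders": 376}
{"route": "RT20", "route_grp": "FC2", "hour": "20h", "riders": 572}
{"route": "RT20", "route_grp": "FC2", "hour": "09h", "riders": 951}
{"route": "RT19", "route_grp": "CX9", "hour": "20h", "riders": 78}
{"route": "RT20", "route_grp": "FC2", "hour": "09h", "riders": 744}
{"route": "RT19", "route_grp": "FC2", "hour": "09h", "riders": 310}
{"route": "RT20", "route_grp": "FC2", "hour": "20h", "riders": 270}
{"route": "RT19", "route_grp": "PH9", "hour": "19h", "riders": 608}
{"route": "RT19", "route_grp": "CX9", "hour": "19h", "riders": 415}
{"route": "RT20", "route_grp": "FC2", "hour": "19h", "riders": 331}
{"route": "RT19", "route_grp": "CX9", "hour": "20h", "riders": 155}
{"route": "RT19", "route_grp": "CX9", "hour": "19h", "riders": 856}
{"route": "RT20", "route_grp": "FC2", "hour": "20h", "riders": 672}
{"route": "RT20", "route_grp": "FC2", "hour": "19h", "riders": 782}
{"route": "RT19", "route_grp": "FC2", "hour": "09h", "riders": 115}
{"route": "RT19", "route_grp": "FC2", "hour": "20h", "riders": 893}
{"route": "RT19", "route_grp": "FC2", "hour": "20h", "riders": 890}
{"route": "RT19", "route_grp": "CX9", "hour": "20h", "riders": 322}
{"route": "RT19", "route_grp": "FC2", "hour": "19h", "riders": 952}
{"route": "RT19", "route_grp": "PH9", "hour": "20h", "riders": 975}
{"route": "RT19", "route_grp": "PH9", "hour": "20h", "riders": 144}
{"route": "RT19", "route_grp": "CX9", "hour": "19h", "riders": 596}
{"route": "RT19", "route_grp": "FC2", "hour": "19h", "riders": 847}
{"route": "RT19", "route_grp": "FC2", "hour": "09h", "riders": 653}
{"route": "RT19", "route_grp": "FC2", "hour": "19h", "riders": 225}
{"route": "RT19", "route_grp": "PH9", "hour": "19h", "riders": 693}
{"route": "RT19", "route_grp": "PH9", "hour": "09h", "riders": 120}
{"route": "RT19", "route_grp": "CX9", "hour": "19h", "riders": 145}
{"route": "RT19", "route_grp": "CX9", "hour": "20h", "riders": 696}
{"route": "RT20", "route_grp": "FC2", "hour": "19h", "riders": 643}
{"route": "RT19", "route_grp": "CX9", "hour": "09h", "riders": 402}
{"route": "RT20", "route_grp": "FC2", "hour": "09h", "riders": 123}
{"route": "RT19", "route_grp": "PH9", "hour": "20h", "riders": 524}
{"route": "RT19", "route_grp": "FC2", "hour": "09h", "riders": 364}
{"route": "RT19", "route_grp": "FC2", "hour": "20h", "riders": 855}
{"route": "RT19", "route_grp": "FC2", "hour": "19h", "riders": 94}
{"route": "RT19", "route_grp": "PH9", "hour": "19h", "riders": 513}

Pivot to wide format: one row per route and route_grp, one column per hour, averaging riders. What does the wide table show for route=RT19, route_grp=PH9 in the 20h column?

Rows with route=RT19, route_grp=PH9 and hour=20h: riders values are 92, 975, 144, 524.
(92 + 975 + 144 + 524) / 4 = 433.75.

433.75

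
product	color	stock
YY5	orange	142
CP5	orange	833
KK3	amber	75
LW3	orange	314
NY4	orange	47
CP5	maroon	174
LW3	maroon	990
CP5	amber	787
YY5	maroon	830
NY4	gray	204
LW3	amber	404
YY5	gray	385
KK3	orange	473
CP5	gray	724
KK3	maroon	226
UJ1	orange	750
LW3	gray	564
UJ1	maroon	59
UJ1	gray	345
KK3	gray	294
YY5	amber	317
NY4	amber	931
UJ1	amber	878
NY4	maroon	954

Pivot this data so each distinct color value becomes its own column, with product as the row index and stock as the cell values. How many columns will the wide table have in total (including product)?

1 column for product plus 4 distinct color values → 5 columns.

5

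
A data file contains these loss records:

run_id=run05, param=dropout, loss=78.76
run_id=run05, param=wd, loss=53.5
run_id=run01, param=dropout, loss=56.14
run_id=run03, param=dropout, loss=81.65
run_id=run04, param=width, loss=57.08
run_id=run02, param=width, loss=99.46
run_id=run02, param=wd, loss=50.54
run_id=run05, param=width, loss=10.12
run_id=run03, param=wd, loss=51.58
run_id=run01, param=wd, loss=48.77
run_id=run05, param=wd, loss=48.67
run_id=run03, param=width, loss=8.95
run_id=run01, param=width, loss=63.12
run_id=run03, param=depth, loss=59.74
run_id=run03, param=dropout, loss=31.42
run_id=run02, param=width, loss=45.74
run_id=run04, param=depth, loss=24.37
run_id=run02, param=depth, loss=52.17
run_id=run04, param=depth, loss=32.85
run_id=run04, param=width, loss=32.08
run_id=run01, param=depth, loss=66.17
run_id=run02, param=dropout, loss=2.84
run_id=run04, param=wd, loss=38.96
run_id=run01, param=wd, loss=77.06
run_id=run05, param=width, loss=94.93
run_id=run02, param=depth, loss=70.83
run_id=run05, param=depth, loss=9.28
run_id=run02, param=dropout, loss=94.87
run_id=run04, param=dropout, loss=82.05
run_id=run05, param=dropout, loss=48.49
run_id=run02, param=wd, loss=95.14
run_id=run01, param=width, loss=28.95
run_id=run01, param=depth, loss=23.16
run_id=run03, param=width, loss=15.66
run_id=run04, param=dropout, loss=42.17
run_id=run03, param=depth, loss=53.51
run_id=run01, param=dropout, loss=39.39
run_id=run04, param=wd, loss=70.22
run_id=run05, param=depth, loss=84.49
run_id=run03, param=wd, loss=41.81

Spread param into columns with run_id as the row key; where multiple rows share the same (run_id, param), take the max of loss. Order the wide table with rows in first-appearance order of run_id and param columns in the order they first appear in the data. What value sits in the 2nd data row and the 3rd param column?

With rows in first-appearance order of run_id, row 2 is run_id=run01. param columns in first-appearance order: dropout, wd, width, depth; column 3 is width.
Long rows with run_id=run01, param=width: max(63.12, 28.95) = 63.12.

63.12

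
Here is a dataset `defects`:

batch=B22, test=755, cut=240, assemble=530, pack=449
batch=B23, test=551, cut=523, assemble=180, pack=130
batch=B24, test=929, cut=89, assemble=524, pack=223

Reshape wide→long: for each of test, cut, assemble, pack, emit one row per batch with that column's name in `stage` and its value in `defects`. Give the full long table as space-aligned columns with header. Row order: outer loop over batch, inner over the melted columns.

Each (batch, column) pair becomes one row: 3 × 4 = 12 rows.
For example, (B22, test) → defects=755.

batch  stage     defects
B22    test      755    
B22    cut       240    
B22    assemble  530    
B22    pack      449    
B23    test      551    
B23    cut       523    
B23    assemble  180    
B23    pack      130    
B24    test      929    
B24    cut       89     
B24    assemble  524    
B24    pack      223    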